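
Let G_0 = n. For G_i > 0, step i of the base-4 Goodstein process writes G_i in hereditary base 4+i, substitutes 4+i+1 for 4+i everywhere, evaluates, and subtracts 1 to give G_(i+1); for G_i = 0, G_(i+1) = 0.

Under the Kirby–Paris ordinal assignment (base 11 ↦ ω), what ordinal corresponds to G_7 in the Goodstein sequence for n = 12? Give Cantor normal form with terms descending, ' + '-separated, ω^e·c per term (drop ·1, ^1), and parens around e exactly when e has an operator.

ω + 8

(0) 12|_4 = 3·4 ↦ 3·5|_5 = 15 ⇒ 14
(1) 14|_5 = 2·5 + 4 ↦ 2·6 + 4|_6 = 16 ⇒ 15
(2) 15|_6 = 2·6 + 3 ↦ 2·7 + 3|_7 = 17 ⇒ 16
(3) 16|_7 = 2·7 + 2 ↦ 2·8 + 2|_8 = 18 ⇒ 17
(4) 17|_8 = 2·8 + 1 ↦ 2·9 + 1|_9 = 19 ⇒ 18
(5) 18|_9 = 2·9 ↦ 2·10|_10 = 20 ⇒ 19
(6) 19|_10 = 10 + 9 ↦ 11 + 9|_11 = 20 ⇒ 19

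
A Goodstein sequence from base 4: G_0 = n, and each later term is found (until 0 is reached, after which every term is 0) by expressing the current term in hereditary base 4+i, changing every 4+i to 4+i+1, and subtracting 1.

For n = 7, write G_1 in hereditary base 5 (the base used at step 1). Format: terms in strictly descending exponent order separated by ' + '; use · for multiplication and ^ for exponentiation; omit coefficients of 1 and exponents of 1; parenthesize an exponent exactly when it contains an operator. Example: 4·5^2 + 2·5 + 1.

base 4: 7 = 4 + 3; at 5: 5 + 3 = 8; next = 7
base 5: 7 = 5 + 2; at 6: 6 + 2 = 8; next = 7

5 + 2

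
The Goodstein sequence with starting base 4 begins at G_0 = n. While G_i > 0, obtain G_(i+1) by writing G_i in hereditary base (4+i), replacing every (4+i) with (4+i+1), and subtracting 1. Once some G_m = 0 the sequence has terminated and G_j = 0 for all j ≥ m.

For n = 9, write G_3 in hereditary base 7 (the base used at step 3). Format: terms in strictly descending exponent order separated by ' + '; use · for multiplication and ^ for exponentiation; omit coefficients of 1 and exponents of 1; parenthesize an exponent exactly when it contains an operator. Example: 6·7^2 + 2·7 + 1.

7 + 4

step 0: 9 = 2·4 + 1; sub 5 for 4: 2·5 + 1; = 11; G_1 = 11−1 = 10
step 1: 10 = 2·5; sub 6 for 5: 2·6; = 12; G_2 = 12−1 = 11
step 2: 11 = 6 + 5; sub 7 for 6: 7 + 5; = 12; G_3 = 12−1 = 11
step 3: 11 = 7 + 4; sub 8 for 7: 8 + 4; = 12; G_4 = 12−1 = 11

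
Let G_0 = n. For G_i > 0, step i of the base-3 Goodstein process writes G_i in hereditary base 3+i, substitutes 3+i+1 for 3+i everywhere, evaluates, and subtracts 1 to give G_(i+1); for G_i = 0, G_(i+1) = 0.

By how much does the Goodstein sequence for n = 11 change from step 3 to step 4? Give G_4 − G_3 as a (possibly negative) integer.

G_0=11  [base 3] 3^2 + 2  →[3↦4]→  4^2 + 2 = 18  −1 ⇒ G_1=17
G_1=17  [base 4] 4^2 + 1  →[4↦5]→  5^2 + 1 = 26  −1 ⇒ G_2=25
G_2=25  [base 5] 5^2  →[5↦6]→  6^2 = 36  −1 ⇒ G_3=35
G_3=35  [base 6] 5·6 + 5  →[6↦7]→  5·7 + 5 = 40  −1 ⇒ G_4=39

4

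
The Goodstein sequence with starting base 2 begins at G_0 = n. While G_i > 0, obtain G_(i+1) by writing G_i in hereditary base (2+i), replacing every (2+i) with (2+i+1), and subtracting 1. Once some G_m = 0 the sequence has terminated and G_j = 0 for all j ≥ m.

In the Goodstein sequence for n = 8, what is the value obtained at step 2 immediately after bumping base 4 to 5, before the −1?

6311

base 2: 8 = 2^(2 + 1); at 3: 3^(3 + 1) = 81; next = 80
base 3: 80 = 2·3^3 + 2·3^2 + 2·3 + 2; at 4: 2·4^4 + 2·4^2 + 2·4 + 2 = 554; next = 553
base 4: 553 = 2·4^4 + 2·4^2 + 2·4 + 1; at 5: 2·5^5 + 2·5^2 + 2·5 + 1 = 6311; next = 6310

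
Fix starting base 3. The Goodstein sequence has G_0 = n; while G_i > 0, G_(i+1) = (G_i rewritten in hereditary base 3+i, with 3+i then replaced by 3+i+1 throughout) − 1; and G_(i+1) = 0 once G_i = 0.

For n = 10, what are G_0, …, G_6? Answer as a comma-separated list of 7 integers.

10 —HB3→ 3^2 + 1 —bump→ 4^2 + 1 = 17 —(−1)→ 16
16 —HB4→ 4^2 —bump→ 5^2 = 25 —(−1)→ 24
24 —HB5→ 4·5 + 4 —bump→ 4·6 + 4 = 28 —(−1)→ 27
27 —HB6→ 4·6 + 3 —bump→ 4·7 + 3 = 31 —(−1)→ 30
30 —HB7→ 4·7 + 2 —bump→ 4·8 + 2 = 34 —(−1)→ 33
33 —HB8→ 4·8 + 1 —bump→ 4·9 + 1 = 37 —(−1)→ 36

10, 16, 24, 27, 30, 33, 36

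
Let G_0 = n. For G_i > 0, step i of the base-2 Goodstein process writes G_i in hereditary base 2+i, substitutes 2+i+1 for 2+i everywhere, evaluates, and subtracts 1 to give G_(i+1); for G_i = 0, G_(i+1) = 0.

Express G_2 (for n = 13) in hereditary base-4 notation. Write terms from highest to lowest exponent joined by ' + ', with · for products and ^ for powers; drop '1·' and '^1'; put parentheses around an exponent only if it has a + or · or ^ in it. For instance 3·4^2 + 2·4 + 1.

G_0=13  [base 2] 2^(2 + 1) + 2^2 + 1  →[2↦3]→  3^(3 + 1) + 3^3 + 1 = 109  −1 ⇒ G_1=108
G_1=108  [base 3] 3^(3 + 1) + 3^3  →[3↦4]→  4^(4 + 1) + 4^4 = 1280  −1 ⇒ G_2=1279

4^(4 + 1) + 3·4^3 + 3·4^2 + 3·4 + 3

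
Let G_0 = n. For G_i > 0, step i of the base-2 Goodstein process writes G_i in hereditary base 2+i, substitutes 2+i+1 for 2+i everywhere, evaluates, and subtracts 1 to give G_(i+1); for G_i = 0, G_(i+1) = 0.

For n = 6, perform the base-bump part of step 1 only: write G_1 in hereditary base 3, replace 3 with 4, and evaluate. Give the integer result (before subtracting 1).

(0) 6|_2 = 2^2 + 2 ↦ 3^3 + 3|_3 = 30 ⇒ 29
(1) 29|_3 = 3^3 + 2 ↦ 4^4 + 2|_4 = 258 ⇒ 257

258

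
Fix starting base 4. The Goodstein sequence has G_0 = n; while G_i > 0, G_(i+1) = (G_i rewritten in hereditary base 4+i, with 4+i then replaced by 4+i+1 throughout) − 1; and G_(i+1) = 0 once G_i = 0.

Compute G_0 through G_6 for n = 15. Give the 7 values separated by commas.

G_0 = 15. HB_4(15) = 3·4 + 3. Bump = 18. G_1 = 17.
G_1 = 17. HB_5(17) = 3·5 + 2. Bump = 20. G_2 = 19.
G_2 = 19. HB_6(19) = 3·6 + 1. Bump = 22. G_3 = 21.
G_3 = 21. HB_7(21) = 3·7. Bump = 24. G_4 = 23.
G_4 = 23. HB_8(23) = 2·8 + 7. Bump = 25. G_5 = 24.
G_5 = 24. HB_9(24) = 2·9 + 6. Bump = 26. G_6 = 25.

15, 17, 19, 21, 23, 24, 25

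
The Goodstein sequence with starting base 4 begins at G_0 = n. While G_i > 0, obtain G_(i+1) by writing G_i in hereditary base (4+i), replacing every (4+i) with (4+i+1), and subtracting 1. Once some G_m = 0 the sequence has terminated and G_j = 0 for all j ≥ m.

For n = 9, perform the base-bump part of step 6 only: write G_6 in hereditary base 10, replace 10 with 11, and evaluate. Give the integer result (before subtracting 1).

base 4: 9 = 2·4 + 1; at 5: 2·5 + 1 = 11; next = 10
base 5: 10 = 2·5; at 6: 2·6 = 12; next = 11
base 6: 11 = 6 + 5; at 7: 7 + 5 = 12; next = 11
base 7: 11 = 7 + 4; at 8: 8 + 4 = 12; next = 11
base 8: 11 = 8 + 3; at 9: 9 + 3 = 12; next = 11
base 9: 11 = 9 + 2; at 10: 10 + 2 = 12; next = 11

12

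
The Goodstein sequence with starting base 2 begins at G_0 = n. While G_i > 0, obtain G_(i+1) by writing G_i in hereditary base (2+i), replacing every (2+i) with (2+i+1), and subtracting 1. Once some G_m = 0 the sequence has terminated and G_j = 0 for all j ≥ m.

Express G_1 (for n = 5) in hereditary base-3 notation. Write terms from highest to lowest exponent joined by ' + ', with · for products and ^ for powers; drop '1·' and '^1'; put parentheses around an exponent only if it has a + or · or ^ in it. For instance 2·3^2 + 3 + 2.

5 —HB2→ 2^2 + 1 —bump→ 3^3 + 1 = 28 —(−1)→ 27
27 —HB3→ 3^3 —bump→ 4^4 = 256 —(−1)→ 255

3^3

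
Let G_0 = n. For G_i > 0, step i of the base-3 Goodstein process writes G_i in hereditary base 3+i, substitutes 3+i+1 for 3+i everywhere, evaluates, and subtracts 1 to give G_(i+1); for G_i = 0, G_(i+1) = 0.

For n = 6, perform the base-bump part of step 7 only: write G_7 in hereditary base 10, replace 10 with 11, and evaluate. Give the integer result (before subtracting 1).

step 0: 6 = 2·3; sub 4 for 3: 2·4; = 8; G_1 = 8−1 = 7
step 1: 7 = 4 + 3; sub 5 for 4: 5 + 3; = 8; G_2 = 8−1 = 7
step 2: 7 = 5 + 2; sub 6 for 5: 6 + 2; = 8; G_3 = 8−1 = 7
step 3: 7 = 6 + 1; sub 7 for 6: 7 + 1; = 8; G_4 = 8−1 = 7
step 4: 7 = 7; sub 8 for 7: 8; = 8; G_5 = 8−1 = 7
step 5: 7 = 7; sub 9 for 8: 7; = 7; G_6 = 7−1 = 6
step 6: 6 = 6; sub 10 for 9: 6; = 6; G_7 = 6−1 = 5
step 7: 5 = 5; sub 11 for 10: 5; = 5; G_8 = 5−1 = 4

5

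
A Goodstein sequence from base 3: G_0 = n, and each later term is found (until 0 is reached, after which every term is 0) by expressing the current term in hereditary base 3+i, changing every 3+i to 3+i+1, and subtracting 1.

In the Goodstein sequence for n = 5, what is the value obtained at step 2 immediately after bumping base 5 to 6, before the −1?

6

G_0=5  [base 3] 3 + 2  →[3↦4]→  4 + 2 = 6  −1 ⇒ G_1=5
G_1=5  [base 4] 4 + 1  →[4↦5]→  5 + 1 = 6  −1 ⇒ G_2=5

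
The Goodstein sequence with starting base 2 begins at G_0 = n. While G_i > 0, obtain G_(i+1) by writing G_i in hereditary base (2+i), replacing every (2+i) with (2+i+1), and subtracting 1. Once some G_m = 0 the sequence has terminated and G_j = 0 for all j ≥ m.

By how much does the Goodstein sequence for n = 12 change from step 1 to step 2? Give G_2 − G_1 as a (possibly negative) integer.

958

step 0: 12 = 2^(2 + 1) + 2^2; sub 3 for 2: 3^(3 + 1) + 3^3; = 108; G_1 = 108−1 = 107
step 1: 107 = 3^(3 + 1) + 2·3^2 + 2·3 + 2; sub 4 for 3: 4^(4 + 1) + 2·4^2 + 2·4 + 2; = 1066; G_2 = 1066−1 = 1065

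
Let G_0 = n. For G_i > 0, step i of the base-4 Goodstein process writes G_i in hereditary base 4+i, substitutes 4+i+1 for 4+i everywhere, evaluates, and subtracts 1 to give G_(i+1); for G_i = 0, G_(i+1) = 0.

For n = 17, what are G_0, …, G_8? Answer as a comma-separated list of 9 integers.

[0] 17 ≡ 4^2 + 1 (base 4). Lift 5: 26. −1: 25.
[1] 25 ≡ 5^2 (base 5). Lift 6: 36. −1: 35.
[2] 35 ≡ 5·6 + 5 (base 6). Lift 7: 40. −1: 39.
[3] 39 ≡ 5·7 + 4 (base 7). Lift 8: 44. −1: 43.
[4] 43 ≡ 5·8 + 3 (base 8). Lift 9: 48. −1: 47.
[5] 47 ≡ 5·9 + 2 (base 9). Lift 10: 52. −1: 51.
[6] 51 ≡ 5·10 + 1 (base 10). Lift 11: 56. −1: 55.
[7] 55 ≡ 5·11 (base 11). Lift 12: 60. −1: 59.

17, 25, 35, 39, 43, 47, 51, 55, 59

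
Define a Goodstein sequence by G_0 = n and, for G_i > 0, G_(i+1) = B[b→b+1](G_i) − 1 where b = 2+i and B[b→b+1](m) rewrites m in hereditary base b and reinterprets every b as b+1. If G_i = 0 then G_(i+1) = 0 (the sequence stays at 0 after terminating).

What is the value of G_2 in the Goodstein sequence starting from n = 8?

base 2: 8 = 2^(2 + 1); at 3: 3^(3 + 1) = 81; next = 80
base 3: 80 = 2·3^3 + 2·3^2 + 2·3 + 2; at 4: 2·4^4 + 2·4^2 + 2·4 + 2 = 554; next = 553
base 4: 553 = 2·4^4 + 2·4^2 + 2·4 + 1; at 5: 2·5^5 + 2·5^2 + 2·5 + 1 = 6311; next = 6310

553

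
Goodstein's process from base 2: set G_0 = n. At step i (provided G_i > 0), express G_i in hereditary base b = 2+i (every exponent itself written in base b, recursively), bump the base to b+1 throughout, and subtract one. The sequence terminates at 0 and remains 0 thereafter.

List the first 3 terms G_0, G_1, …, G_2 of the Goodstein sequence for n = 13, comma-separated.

13, 108, 1279

[0] 13 ≡ 2^(2 + 1) + 2^2 + 1 (base 2). Lift 3: 109. −1: 108.
[1] 108 ≡ 3^(3 + 1) + 3^3 (base 3). Lift 4: 1280. −1: 1279.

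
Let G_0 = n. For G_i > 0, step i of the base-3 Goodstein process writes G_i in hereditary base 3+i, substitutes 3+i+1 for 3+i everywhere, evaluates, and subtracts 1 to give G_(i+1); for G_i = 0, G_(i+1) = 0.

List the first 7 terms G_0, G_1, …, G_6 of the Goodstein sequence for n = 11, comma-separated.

11, 17, 25, 35, 39, 43, 47

[0] 11 ≡ 3^2 + 2 (base 3). Lift 4: 18. −1: 17.
[1] 17 ≡ 4^2 + 1 (base 4). Lift 5: 26. −1: 25.
[2] 25 ≡ 5^2 (base 5). Lift 6: 36. −1: 35.
[3] 35 ≡ 5·6 + 5 (base 6). Lift 7: 40. −1: 39.
[4] 39 ≡ 5·7 + 4 (base 7). Lift 8: 44. −1: 43.
[5] 43 ≡ 5·8 + 3 (base 8). Lift 9: 48. −1: 47.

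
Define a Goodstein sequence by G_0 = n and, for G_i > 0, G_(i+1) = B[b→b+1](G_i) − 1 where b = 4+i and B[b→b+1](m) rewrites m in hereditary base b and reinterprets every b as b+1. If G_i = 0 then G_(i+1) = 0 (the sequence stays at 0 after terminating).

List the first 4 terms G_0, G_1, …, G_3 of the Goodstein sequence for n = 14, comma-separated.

14, 16, 18, 20

i=0: 14 = 3·4 + 2 (b=4); 4→5: 3·5 + 2 = 17; 17−1 = 16
i=1: 16 = 3·5 + 1 (b=5); 5→6: 3·6 + 1 = 19; 19−1 = 18
i=2: 18 = 3·6 (b=6); 6→7: 3·7 = 21; 21−1 = 20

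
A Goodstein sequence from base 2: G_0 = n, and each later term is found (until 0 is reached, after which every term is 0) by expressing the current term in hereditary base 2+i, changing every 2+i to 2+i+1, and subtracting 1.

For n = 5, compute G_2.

255

[0] 5 ≡ 2^2 + 1 (base 2). Lift 3: 28. −1: 27.
[1] 27 ≡ 3^3 (base 3). Lift 4: 256. −1: 255.
[2] 255 ≡ 3·4^3 + 3·4^2 + 3·4 + 3 (base 4). Lift 5: 468. −1: 467.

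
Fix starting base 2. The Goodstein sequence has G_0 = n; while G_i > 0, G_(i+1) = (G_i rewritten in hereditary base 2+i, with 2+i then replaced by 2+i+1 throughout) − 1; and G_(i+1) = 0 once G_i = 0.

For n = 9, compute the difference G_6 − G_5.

(0) 9|_2 = 2^(2 + 1) + 1 ↦ 3^(3 + 1) + 1|_3 = 82 ⇒ 81
(1) 81|_3 = 3^(3 + 1) ↦ 4^(4 + 1)|_4 = 1024 ⇒ 1023
(2) 1023|_4 = 3·4^4 + 3·4^3 + 3·4^2 + 3·4 + 3 ↦ 3·5^5 + 3·5^3 + 3·5^2 + 3·5 + 3|_5 = 9843 ⇒ 9842
(3) 9842|_5 = 3·5^5 + 3·5^3 + 3·5^2 + 3·5 + 2 ↦ 3·6^6 + 3·6^3 + 3·6^2 + 3·6 + 2|_6 = 140744 ⇒ 140743
(4) 140743|_6 = 3·6^6 + 3·6^3 + 3·6^2 + 3·6 + 1 ↦ 3·7^7 + 3·7^3 + 3·7^2 + 3·7 + 1|_7 = 2471827 ⇒ 2471826
(5) 2471826|_7 = 3·7^7 + 3·7^3 + 3·7^2 + 3·7 ↦ 3·8^8 + 3·8^3 + 3·8^2 + 3·8|_8 = 50333400 ⇒ 50333399

47861573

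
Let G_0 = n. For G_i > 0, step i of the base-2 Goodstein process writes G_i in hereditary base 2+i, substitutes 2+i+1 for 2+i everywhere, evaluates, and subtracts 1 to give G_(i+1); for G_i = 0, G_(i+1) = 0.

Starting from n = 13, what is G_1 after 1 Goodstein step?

step 0: 13 = 2^(2 + 1) + 2^2 + 1; sub 3 for 2: 3^(3 + 1) + 3^3 + 1; = 109; G_1 = 109−1 = 108
step 1: 108 = 3^(3 + 1) + 3^3; sub 4 for 3: 4^(4 + 1) + 4^4; = 1280; G_2 = 1280−1 = 1279

108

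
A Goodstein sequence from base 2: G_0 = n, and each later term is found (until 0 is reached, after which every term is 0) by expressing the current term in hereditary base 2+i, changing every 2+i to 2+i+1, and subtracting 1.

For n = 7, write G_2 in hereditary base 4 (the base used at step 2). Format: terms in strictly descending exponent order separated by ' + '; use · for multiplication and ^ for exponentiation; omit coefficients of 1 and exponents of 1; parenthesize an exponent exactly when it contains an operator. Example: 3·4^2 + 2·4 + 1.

4^4 + 3

i=0: 7 = 2^2 + 2 + 1 (b=2); 2→3: 3^3 + 3 + 1 = 31; 31−1 = 30
i=1: 30 = 3^3 + 3 (b=3); 3→4: 4^4 + 4 = 260; 260−1 = 259
i=2: 259 = 4^4 + 3 (b=4); 4→5: 5^5 + 3 = 3128; 3128−1 = 3127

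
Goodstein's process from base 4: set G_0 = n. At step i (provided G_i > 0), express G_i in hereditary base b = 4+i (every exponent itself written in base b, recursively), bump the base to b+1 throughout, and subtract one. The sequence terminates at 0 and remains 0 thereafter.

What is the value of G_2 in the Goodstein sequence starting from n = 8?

[0] 8 ≡ 2·4 (base 4). Lift 5: 10. −1: 9.
[1] 9 ≡ 5 + 4 (base 5). Lift 6: 10. −1: 9.
[2] 9 ≡ 6 + 3 (base 6). Lift 7: 10. −1: 9.

9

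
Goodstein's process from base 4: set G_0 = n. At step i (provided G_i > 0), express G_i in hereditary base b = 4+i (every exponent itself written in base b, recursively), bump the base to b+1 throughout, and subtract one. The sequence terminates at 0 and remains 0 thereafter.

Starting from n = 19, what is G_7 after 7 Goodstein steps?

G_0 = 19. HB_4(19) = 4^2 + 3. Bump = 28. G_1 = 27.
G_1 = 27. HB_5(27) = 5^2 + 2. Bump = 38. G_2 = 37.
G_2 = 37. HB_6(37) = 6^2 + 1. Bump = 50. G_3 = 49.
G_3 = 49. HB_7(49) = 7^2. Bump = 64. G_4 = 63.
G_4 = 63. HB_8(63) = 7·8 + 7. Bump = 70. G_5 = 69.
G_5 = 69. HB_9(69) = 7·9 + 6. Bump = 76. G_6 = 75.
G_6 = 75. HB_10(75) = 7·10 + 5. Bump = 82. G_7 = 81.
G_7 = 81. HB_11(81) = 7·11 + 4. Bump = 88. G_8 = 87.

81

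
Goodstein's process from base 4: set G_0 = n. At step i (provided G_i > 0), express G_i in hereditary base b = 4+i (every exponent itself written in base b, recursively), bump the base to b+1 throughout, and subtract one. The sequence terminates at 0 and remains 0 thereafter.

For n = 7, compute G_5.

6

base 4: 7 = 4 + 3; at 5: 5 + 3 = 8; next = 7
base 5: 7 = 5 + 2; at 6: 6 + 2 = 8; next = 7
base 6: 7 = 6 + 1; at 7: 7 + 1 = 8; next = 7
base 7: 7 = 7; at 8: 8 = 8; next = 7
base 8: 7 = 7; at 9: 7 = 7; next = 6
base 9: 6 = 6; at 10: 6 = 6; next = 5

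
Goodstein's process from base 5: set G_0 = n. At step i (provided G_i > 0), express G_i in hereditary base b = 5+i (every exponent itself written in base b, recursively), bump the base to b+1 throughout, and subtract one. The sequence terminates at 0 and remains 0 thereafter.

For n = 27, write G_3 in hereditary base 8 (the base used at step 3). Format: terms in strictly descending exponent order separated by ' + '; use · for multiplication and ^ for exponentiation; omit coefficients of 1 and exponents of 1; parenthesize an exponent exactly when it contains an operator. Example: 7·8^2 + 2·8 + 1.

G_0=27  [base 5] 5^2 + 2  →[5↦6]→  6^2 + 2 = 38  −1 ⇒ G_1=37
G_1=37  [base 6] 6^2 + 1  →[6↦7]→  7^2 + 1 = 50  −1 ⇒ G_2=49
G_2=49  [base 7] 7^2  →[7↦8]→  8^2 = 64  −1 ⇒ G_3=63
G_3=63  [base 8] 7·8 + 7  →[8↦9]→  7·9 + 7 = 70  −1 ⇒ G_4=69

7·8 + 7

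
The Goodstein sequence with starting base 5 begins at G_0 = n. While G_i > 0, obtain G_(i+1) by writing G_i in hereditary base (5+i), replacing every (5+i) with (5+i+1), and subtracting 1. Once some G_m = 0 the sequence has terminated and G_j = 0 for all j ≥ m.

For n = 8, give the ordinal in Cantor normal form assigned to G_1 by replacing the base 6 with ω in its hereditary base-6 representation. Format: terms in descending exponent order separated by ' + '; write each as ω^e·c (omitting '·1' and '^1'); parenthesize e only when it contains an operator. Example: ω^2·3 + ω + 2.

ω + 2

step 0: 8 = 5 + 3; sub 6 for 5: 6 + 3; = 9; G_1 = 9−1 = 8
step 1: 8 = 6 + 2; sub 7 for 6: 7 + 2; = 9; G_2 = 9−1 = 8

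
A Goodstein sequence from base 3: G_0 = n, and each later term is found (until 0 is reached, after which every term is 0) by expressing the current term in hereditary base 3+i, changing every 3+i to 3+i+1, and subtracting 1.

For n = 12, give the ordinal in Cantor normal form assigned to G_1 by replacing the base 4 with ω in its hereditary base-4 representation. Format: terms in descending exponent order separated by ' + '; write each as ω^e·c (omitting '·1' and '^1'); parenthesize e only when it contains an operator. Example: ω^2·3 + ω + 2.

ω^2 + 3

i=0: 12 = 3^2 + 3 (b=3); 3→4: 4^2 + 4 = 20; 20−1 = 19
i=1: 19 = 4^2 + 3 (b=4); 4→5: 5^2 + 3 = 28; 28−1 = 27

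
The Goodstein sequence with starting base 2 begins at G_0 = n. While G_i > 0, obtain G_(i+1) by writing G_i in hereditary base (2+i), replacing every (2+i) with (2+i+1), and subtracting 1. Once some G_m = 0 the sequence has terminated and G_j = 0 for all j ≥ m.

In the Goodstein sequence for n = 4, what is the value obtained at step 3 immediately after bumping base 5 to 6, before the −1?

i=0: 4 = 2^2 (b=2); 2→3: 3^3 = 27; 27−1 = 26
i=1: 26 = 2·3^2 + 2·3 + 2 (b=3); 3→4: 2·4^2 + 2·4 + 2 = 42; 42−1 = 41
i=2: 41 = 2·4^2 + 2·4 + 1 (b=4); 4→5: 2·5^2 + 2·5 + 1 = 61; 61−1 = 60
i=3: 60 = 2·5^2 + 2·5 (b=5); 5→6: 2·6^2 + 2·6 = 84; 84−1 = 83

84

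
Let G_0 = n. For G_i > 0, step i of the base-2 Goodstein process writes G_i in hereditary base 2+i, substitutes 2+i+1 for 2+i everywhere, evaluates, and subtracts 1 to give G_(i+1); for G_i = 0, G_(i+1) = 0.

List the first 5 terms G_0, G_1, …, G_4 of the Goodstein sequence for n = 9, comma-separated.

9, 81, 1023, 9842, 140743

base 2: 9 = 2^(2 + 1) + 1; at 3: 3^(3 + 1) + 1 = 82; next = 81
base 3: 81 = 3^(3 + 1); at 4: 4^(4 + 1) = 1024; next = 1023
base 4: 1023 = 3·4^4 + 3·4^3 + 3·4^2 + 3·4 + 3; at 5: 3·5^5 + 3·5^3 + 3·5^2 + 3·5 + 3 = 9843; next = 9842
base 5: 9842 = 3·5^5 + 3·5^3 + 3·5^2 + 3·5 + 2; at 6: 3·6^6 + 3·6^3 + 3·6^2 + 3·6 + 2 = 140744; next = 140743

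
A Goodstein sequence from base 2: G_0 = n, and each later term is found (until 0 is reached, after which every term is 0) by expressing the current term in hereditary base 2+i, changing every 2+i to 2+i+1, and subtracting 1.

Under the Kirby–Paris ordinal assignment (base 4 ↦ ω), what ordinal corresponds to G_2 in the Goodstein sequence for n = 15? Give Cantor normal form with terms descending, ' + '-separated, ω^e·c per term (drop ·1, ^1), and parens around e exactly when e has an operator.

(0) 15|_2 = 2^(2 + 1) + 2^2 + 2 + 1 ↦ 3^(3 + 1) + 3^3 + 3 + 1|_3 = 112 ⇒ 111
(1) 111|_3 = 3^(3 + 1) + 3^3 + 3 ↦ 4^(4 + 1) + 4^4 + 4|_4 = 1284 ⇒ 1283
(2) 1283|_4 = 4^(4 + 1) + 4^4 + 3 ↦ 5^(5 + 1) + 5^5 + 3|_5 = 18753 ⇒ 18752

ω^(ω + 1) + ω^ω + 3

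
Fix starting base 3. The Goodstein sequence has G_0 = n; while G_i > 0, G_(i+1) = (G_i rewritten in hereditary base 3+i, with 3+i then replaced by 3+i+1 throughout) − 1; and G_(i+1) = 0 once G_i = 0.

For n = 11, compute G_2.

base 3: 11 = 3^2 + 2; at 4: 4^2 + 2 = 18; next = 17
base 4: 17 = 4^2 + 1; at 5: 5^2 + 1 = 26; next = 25
base 5: 25 = 5^2; at 6: 6^2 = 36; next = 35

25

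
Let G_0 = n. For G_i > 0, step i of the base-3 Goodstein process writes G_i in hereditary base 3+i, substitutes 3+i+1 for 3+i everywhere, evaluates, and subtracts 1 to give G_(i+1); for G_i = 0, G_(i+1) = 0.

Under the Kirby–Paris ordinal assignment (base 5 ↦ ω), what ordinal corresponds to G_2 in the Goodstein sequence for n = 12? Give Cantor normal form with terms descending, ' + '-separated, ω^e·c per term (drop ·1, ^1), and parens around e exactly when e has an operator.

step 0: 12 = 3^2 + 3; sub 4 for 3: 4^2 + 4; = 20; G_1 = 20−1 = 19
step 1: 19 = 4^2 + 3; sub 5 for 4: 5^2 + 3; = 28; G_2 = 28−1 = 27

ω^2 + 2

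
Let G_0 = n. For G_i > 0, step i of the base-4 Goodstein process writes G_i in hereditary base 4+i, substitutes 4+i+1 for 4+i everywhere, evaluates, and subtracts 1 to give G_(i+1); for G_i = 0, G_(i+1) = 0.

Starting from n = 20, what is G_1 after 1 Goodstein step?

29

[0] 20 ≡ 4^2 + 4 (base 4). Lift 5: 30. −1: 29.
[1] 29 ≡ 5^2 + 4 (base 5). Lift 6: 40. −1: 39.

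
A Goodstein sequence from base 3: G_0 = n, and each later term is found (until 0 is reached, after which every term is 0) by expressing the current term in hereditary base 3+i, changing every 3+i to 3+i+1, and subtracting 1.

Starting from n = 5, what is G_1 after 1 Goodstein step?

step 0: 5 = 3 + 2; sub 4 for 3: 4 + 2; = 6; G_1 = 6−1 = 5
step 1: 5 = 4 + 1; sub 5 for 4: 5 + 1; = 6; G_2 = 6−1 = 5

5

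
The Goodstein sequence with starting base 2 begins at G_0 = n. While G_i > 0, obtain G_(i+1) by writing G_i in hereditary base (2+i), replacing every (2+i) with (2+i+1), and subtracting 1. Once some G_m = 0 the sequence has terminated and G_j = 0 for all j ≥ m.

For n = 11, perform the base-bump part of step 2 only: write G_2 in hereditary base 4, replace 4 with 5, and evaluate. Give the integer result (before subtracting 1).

15628

[0] 11 ≡ 2^(2 + 1) + 2 + 1 (base 2). Lift 3: 85. −1: 84.
[1] 84 ≡ 3^(3 + 1) + 3 (base 3). Lift 4: 1028. −1: 1027.
[2] 1027 ≡ 4^(4 + 1) + 3 (base 4). Lift 5: 15628. −1: 15627.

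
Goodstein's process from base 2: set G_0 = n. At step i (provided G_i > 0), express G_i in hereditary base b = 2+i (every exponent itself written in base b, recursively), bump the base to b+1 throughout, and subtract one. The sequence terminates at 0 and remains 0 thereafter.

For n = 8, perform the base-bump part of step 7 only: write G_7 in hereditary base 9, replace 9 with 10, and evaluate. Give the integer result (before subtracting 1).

[0] 8 ≡ 2^(2 + 1) (base 2). Lift 3: 81. −1: 80.
[1] 80 ≡ 2·3^3 + 2·3^2 + 2·3 + 2 (base 3). Lift 4: 554. −1: 553.
[2] 553 ≡ 2·4^4 + 2·4^2 + 2·4 + 1 (base 4). Lift 5: 6311. −1: 6310.
[3] 6310 ≡ 2·5^5 + 2·5^2 + 2·5 (base 5). Lift 6: 93396. −1: 93395.
[4] 93395 ≡ 2·6^6 + 2·6^2 + 6 + 5 (base 6). Lift 7: 1647196. −1: 1647195.
[5] 1647195 ≡ 2·7^7 + 2·7^2 + 7 + 4 (base 7). Lift 8: 33554572. −1: 33554571.
[6] 33554571 ≡ 2·8^8 + 2·8^2 + 8 + 3 (base 8). Lift 9: 774841152. −1: 774841151.
[7] 774841151 ≡ 2·9^9 + 2·9^2 + 9 + 2 (base 9). Lift 10: 20000000212. −1: 20000000211.

20000000212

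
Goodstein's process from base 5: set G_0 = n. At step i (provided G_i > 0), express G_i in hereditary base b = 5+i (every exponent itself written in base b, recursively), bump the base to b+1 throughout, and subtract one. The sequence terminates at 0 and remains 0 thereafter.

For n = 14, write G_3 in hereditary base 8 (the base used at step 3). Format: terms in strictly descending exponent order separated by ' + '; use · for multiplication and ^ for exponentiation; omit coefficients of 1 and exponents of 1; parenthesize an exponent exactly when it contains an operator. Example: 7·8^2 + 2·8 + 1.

2·8 + 1

G_0=14  [base 5] 2·5 + 4  →[5↦6]→  2·6 + 4 = 16  −1 ⇒ G_1=15
G_1=15  [base 6] 2·6 + 3  →[6↦7]→  2·7 + 3 = 17  −1 ⇒ G_2=16
G_2=16  [base 7] 2·7 + 2  →[7↦8]→  2·8 + 2 = 18  −1 ⇒ G_3=17
G_3=17  [base 8] 2·8 + 1  →[8↦9]→  2·9 + 1 = 19  −1 ⇒ G_4=18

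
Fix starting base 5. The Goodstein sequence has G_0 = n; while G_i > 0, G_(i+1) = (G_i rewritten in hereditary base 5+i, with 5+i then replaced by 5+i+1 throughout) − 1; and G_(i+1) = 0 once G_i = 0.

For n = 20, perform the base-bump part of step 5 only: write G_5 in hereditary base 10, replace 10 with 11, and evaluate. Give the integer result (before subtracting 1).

34

base 5: 20 = 4·5; at 6: 4·6 = 24; next = 23
base 6: 23 = 3·6 + 5; at 7: 3·7 + 5 = 26; next = 25
base 7: 25 = 3·7 + 4; at 8: 3·8 + 4 = 28; next = 27
base 8: 27 = 3·8 + 3; at 9: 3·9 + 3 = 30; next = 29
base 9: 29 = 3·9 + 2; at 10: 3·10 + 2 = 32; next = 31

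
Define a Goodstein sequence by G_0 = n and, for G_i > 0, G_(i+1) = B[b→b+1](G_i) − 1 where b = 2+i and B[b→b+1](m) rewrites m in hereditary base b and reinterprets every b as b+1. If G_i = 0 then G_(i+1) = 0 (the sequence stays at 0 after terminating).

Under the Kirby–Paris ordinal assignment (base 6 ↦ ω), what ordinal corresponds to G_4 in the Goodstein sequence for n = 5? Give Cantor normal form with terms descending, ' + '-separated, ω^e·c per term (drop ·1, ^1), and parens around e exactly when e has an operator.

[0] 5 ≡ 2^2 + 1 (base 2). Lift 3: 28. −1: 27.
[1] 27 ≡ 3^3 (base 3). Lift 4: 256. −1: 255.
[2] 255 ≡ 3·4^3 + 3·4^2 + 3·4 + 3 (base 4). Lift 5: 468. −1: 467.
[3] 467 ≡ 3·5^3 + 3·5^2 + 3·5 + 2 (base 5). Lift 6: 776. −1: 775.
[4] 775 ≡ 3·6^3 + 3·6^2 + 3·6 + 1 (base 6). Lift 7: 1198. −1: 1197.

ω^3·3 + ω^2·3 + ω·3 + 1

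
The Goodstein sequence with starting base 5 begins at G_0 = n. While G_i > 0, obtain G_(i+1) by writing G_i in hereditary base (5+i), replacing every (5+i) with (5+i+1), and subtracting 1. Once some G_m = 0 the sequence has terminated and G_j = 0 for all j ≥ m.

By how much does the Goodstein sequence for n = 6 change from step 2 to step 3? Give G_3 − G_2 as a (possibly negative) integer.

-1

(0) 6|_5 = 5 + 1 ↦ 6 + 1|_6 = 7 ⇒ 6
(1) 6|_6 = 6 ↦ 7|_7 = 7 ⇒ 6
(2) 6|_7 = 6 ↦ 6|_8 = 6 ⇒ 5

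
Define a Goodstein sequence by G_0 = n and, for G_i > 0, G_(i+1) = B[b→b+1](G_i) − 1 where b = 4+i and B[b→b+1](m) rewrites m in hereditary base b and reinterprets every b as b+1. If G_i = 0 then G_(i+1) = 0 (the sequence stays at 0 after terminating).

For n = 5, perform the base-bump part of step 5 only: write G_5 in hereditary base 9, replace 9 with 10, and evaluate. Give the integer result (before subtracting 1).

(0) 5|_4 = 4 + 1 ↦ 5 + 1|_5 = 6 ⇒ 5
(1) 5|_5 = 5 ↦ 6|_6 = 6 ⇒ 5
(2) 5|_6 = 5 ↦ 5|_7 = 5 ⇒ 4
(3) 4|_7 = 4 ↦ 4|_8 = 4 ⇒ 3
(4) 3|_8 = 3 ↦ 3|_9 = 3 ⇒ 2
(5) 2|_9 = 2 ↦ 2|_10 = 2 ⇒ 1

2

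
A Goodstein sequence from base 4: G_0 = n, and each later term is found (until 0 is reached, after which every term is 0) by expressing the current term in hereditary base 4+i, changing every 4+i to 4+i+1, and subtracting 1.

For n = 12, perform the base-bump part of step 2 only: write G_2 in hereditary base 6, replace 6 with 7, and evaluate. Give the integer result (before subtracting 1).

17

[0] 12 ≡ 3·4 (base 4). Lift 5: 15. −1: 14.
[1] 14 ≡ 2·5 + 4 (base 5). Lift 6: 16. −1: 15.
[2] 15 ≡ 2·6 + 3 (base 6). Lift 7: 17. −1: 16.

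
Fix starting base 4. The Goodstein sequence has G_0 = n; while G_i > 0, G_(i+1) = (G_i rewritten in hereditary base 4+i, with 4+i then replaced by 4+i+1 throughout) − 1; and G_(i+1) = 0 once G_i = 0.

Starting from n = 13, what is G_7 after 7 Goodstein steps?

[0] 13 ≡ 3·4 + 1 (base 4). Lift 5: 16. −1: 15.
[1] 15 ≡ 3·5 (base 5). Lift 6: 18. −1: 17.
[2] 17 ≡ 2·6 + 5 (base 6). Lift 7: 19. −1: 18.
[3] 18 ≡ 2·7 + 4 (base 7). Lift 8: 20. −1: 19.
[4] 19 ≡ 2·8 + 3 (base 8). Lift 9: 21. −1: 20.
[5] 20 ≡ 2·9 + 2 (base 9). Lift 10: 22. −1: 21.
[6] 21 ≡ 2·10 + 1 (base 10). Lift 11: 23. −1: 22.
[7] 22 ≡ 2·11 (base 11). Lift 12: 24. −1: 23.

22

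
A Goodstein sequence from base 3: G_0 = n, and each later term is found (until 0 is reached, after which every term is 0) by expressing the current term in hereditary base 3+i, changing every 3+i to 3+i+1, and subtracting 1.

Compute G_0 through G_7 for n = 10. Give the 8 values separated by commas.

[0] 10 ≡ 3^2 + 1 (base 3). Lift 4: 17. −1: 16.
[1] 16 ≡ 4^2 (base 4). Lift 5: 25. −1: 24.
[2] 24 ≡ 4·5 + 4 (base 5). Lift 6: 28. −1: 27.
[3] 27 ≡ 4·6 + 3 (base 6). Lift 7: 31. −1: 30.
[4] 30 ≡ 4·7 + 2 (base 7). Lift 8: 34. −1: 33.
[5] 33 ≡ 4·8 + 1 (base 8). Lift 9: 37. −1: 36.
[6] 36 ≡ 4·9 (base 9). Lift 10: 40. −1: 39.

10, 16, 24, 27, 30, 33, 36, 39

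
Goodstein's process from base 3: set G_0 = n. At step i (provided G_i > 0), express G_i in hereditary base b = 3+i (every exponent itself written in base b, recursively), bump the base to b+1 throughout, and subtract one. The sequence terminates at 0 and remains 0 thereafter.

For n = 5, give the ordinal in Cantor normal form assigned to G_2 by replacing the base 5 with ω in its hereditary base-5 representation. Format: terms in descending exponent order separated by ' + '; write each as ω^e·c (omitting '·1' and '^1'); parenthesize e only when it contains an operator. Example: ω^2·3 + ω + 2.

ω

[0] 5 ≡ 3 + 2 (base 3). Lift 4: 6. −1: 5.
[1] 5 ≡ 4 + 1 (base 4). Lift 5: 6. −1: 5.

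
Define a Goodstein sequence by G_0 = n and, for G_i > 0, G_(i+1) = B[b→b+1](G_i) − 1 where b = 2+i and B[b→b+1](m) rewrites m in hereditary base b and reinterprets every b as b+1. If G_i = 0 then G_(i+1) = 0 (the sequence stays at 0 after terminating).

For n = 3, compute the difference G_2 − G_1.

0

3 —HB2→ 2 + 1 —bump→ 3 + 1 = 4 —(−1)→ 3
3 —HB3→ 3 —bump→ 4 = 4 —(−1)→ 3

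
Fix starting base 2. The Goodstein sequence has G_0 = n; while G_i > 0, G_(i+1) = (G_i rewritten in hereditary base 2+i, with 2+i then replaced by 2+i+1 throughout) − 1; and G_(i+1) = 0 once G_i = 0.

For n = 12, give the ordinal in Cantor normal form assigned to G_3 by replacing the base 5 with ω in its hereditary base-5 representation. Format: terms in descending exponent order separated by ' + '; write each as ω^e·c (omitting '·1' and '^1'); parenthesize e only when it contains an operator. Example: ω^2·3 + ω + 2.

ω^(ω + 1) + ω^2·2 + ω·2

step 0: 12 = 2^(2 + 1) + 2^2; sub 3 for 2: 3^(3 + 1) + 3^3; = 108; G_1 = 108−1 = 107
step 1: 107 = 3^(3 + 1) + 2·3^2 + 2·3 + 2; sub 4 for 3: 4^(4 + 1) + 2·4^2 + 2·4 + 2; = 1066; G_2 = 1066−1 = 1065
step 2: 1065 = 4^(4 + 1) + 2·4^2 + 2·4 + 1; sub 5 for 4: 5^(5 + 1) + 2·5^2 + 2·5 + 1; = 15686; G_3 = 15686−1 = 15685
step 3: 15685 = 5^(5 + 1) + 2·5^2 + 2·5; sub 6 for 5: 6^(6 + 1) + 2·6^2 + 2·6; = 280020; G_4 = 280020−1 = 280019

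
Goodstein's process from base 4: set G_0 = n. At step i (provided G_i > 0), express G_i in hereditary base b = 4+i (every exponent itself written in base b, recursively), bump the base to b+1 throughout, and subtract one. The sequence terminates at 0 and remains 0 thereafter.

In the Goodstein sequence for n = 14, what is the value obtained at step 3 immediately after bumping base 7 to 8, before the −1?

22

[0] 14 ≡ 3·4 + 2 (base 4). Lift 5: 17. −1: 16.
[1] 16 ≡ 3·5 + 1 (base 5). Lift 6: 19. −1: 18.
[2] 18 ≡ 3·6 (base 6). Lift 7: 21. −1: 20.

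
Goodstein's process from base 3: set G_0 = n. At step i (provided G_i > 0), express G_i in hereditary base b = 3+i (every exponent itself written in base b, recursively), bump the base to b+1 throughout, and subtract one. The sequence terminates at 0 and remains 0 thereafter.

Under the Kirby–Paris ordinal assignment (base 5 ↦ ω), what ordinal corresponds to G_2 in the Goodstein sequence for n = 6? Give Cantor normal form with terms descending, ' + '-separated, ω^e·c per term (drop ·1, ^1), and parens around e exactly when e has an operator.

i=0: 6 = 2·3 (b=3); 3→4: 2·4 = 8; 8−1 = 7
i=1: 7 = 4 + 3 (b=4); 4→5: 5 + 3 = 8; 8−1 = 7
i=2: 7 = 5 + 2 (b=5); 5→6: 6 + 2 = 8; 8−1 = 7

ω + 2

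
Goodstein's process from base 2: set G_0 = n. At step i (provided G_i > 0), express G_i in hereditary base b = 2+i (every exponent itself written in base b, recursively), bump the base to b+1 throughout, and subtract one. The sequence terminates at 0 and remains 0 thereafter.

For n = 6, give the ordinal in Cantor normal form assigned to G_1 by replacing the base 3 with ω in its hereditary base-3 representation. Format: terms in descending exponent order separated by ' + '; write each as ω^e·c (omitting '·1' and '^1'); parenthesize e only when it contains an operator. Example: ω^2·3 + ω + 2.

ω^ω + 2

G_0=6  [base 2] 2^2 + 2  →[2↦3]→  3^3 + 3 = 30  −1 ⇒ G_1=29
G_1=29  [base 3] 3^3 + 2  →[3↦4]→  4^4 + 2 = 258  −1 ⇒ G_2=257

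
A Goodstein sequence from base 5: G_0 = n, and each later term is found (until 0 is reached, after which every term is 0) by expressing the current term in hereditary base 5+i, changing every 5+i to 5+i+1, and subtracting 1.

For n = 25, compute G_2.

39

step 0: 25 = 5^2; sub 6 for 5: 6^2; = 36; G_1 = 36−1 = 35
step 1: 35 = 5·6 + 5; sub 7 for 6: 5·7 + 5; = 40; G_2 = 40−1 = 39
step 2: 39 = 5·7 + 4; sub 8 for 7: 5·8 + 4; = 44; G_3 = 44−1 = 43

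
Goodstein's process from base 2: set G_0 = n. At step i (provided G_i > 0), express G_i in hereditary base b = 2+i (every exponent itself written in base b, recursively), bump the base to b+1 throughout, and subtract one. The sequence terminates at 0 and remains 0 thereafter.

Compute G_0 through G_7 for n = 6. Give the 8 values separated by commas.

G_0 = 6. HB_2(6) = 2^2 + 2. Bump = 30. G_1 = 29.
G_1 = 29. HB_3(29) = 3^3 + 2. Bump = 258. G_2 = 257.
G_2 = 257. HB_4(257) = 4^4 + 1. Bump = 3126. G_3 = 3125.
G_3 = 3125. HB_5(3125) = 5^5. Bump = 46656. G_4 = 46655.
G_4 = 46655. HB_6(46655) = 5·6^5 + 5·6^4 + 5·6^3 + 5·6^2 + 5·6 + 5. Bump = 98040. G_5 = 98039.
G_5 = 98039. HB_7(98039) = 5·7^5 + 5·7^4 + 5·7^3 + 5·7^2 + 5·7 + 4. Bump = 187244. G_6 = 187243.
G_6 = 187243. HB_8(187243) = 5·8^5 + 5·8^4 + 5·8^3 + 5·8^2 + 5·8 + 3. Bump = 332148. G_7 = 332147.

6, 29, 257, 3125, 46655, 98039, 187243, 332147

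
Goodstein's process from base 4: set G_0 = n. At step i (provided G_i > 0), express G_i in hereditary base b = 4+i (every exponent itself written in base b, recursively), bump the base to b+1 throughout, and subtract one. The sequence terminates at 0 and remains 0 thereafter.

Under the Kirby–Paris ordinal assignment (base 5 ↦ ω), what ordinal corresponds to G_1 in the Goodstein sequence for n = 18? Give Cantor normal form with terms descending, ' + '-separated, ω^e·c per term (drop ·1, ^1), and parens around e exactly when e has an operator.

ω^2 + 1

18 —HB4→ 4^2 + 2 —bump→ 5^2 + 2 = 27 —(−1)→ 26
26 —HB5→ 5^2 + 1 —bump→ 6^2 + 1 = 37 —(−1)→ 36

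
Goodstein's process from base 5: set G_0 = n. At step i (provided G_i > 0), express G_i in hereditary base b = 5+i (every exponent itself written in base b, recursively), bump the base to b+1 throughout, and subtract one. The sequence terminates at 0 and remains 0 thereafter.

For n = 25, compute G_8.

62

step 0: 25 = 5^2; sub 6 for 5: 6^2; = 36; G_1 = 36−1 = 35
step 1: 35 = 5·6 + 5; sub 7 for 6: 5·7 + 5; = 40; G_2 = 40−1 = 39
step 2: 39 = 5·7 + 4; sub 8 for 7: 5·8 + 4; = 44; G_3 = 44−1 = 43
step 3: 43 = 5·8 + 3; sub 9 for 8: 5·9 + 3; = 48; G_4 = 48−1 = 47
step 4: 47 = 5·9 + 2; sub 10 for 9: 5·10 + 2; = 52; G_5 = 52−1 = 51
step 5: 51 = 5·10 + 1; sub 11 for 10: 5·11 + 1; = 56; G_6 = 56−1 = 55
step 6: 55 = 5·11; sub 12 for 11: 5·12; = 60; G_7 = 60−1 = 59
step 7: 59 = 4·12 + 11; sub 13 for 12: 4·13 + 11; = 63; G_8 = 63−1 = 62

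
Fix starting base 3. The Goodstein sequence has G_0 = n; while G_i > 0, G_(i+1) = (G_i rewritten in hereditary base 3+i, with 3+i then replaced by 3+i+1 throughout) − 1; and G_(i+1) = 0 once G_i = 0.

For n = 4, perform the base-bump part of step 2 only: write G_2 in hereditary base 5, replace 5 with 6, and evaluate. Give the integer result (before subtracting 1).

G_0=4  [base 3] 3 + 1  →[3↦4]→  4 + 1 = 5  −1 ⇒ G_1=4
G_1=4  [base 4] 4  →[4↦5]→  5 = 5  −1 ⇒ G_2=4
G_2=4  [base 5] 4  →[5↦6]→  4 = 4  −1 ⇒ G_3=3

4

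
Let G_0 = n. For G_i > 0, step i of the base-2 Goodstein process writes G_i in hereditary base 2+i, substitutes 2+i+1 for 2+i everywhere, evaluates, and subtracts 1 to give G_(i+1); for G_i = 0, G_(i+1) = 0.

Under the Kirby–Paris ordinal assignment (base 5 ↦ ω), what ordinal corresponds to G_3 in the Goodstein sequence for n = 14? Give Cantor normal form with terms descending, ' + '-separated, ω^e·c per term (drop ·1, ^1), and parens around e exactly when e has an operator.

ω^(ω + 1) + ω^ω

G_0 = 14. HB_2(14) = 2^(2 + 1) + 2^2 + 2. Bump = 111. G_1 = 110.
G_1 = 110. HB_3(110) = 3^(3 + 1) + 3^3 + 2. Bump = 1282. G_2 = 1281.
G_2 = 1281. HB_4(1281) = 4^(4 + 1) + 4^4 + 1. Bump = 18751. G_3 = 18750.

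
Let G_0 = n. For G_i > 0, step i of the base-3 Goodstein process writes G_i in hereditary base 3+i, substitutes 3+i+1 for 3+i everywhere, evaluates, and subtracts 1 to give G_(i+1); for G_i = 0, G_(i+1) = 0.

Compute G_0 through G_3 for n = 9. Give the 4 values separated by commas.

step 0: 9 = 3^2; sub 4 for 3: 4^2; = 16; G_1 = 16−1 = 15
step 1: 15 = 3·4 + 3; sub 5 for 4: 3·5 + 3; = 18; G_2 = 18−1 = 17
step 2: 17 = 3·5 + 2; sub 6 for 5: 3·6 + 2; = 20; G_3 = 20−1 = 19

9, 15, 17, 19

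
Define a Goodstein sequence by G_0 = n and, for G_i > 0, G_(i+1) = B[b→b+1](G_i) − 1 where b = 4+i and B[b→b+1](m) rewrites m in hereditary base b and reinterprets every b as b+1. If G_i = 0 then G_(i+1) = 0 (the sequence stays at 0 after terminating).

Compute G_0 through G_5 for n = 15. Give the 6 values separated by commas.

15, 17, 19, 21, 23, 24

[0] 15 ≡ 3·4 + 3 (base 4). Lift 5: 18. −1: 17.
[1] 17 ≡ 3·5 + 2 (base 5). Lift 6: 20. −1: 19.
[2] 19 ≡ 3·6 + 1 (base 6). Lift 7: 22. −1: 21.
[3] 21 ≡ 3·7 (base 7). Lift 8: 24. −1: 23.
[4] 23 ≡ 2·8 + 7 (base 8). Lift 9: 25. −1: 24.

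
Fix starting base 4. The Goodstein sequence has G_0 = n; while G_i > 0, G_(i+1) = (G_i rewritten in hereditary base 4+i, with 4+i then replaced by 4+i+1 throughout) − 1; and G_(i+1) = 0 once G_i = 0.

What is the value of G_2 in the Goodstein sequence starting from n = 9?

11

[0] 9 ≡ 2·4 + 1 (base 4). Lift 5: 11. −1: 10.
[1] 10 ≡ 2·5 (base 5). Lift 6: 12. −1: 11.
[2] 11 ≡ 6 + 5 (base 6). Lift 7: 12. −1: 11.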